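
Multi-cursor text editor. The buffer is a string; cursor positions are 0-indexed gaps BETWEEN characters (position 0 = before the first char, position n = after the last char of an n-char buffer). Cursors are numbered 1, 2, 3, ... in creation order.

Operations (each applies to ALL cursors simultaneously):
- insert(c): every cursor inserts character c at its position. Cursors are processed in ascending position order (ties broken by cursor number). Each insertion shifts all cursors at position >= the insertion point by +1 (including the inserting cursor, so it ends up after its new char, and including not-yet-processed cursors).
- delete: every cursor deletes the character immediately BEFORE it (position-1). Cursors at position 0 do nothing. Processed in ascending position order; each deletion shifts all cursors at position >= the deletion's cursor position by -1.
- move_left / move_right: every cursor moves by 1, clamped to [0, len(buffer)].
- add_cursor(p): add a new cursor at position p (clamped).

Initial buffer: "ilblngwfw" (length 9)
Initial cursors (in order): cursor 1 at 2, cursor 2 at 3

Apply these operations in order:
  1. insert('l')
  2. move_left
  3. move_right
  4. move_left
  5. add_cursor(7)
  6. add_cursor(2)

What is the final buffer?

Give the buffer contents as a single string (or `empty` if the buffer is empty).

After op 1 (insert('l')): buffer="illbllngwfw" (len 11), cursors c1@3 c2@5, authorship ..1.2......
After op 2 (move_left): buffer="illbllngwfw" (len 11), cursors c1@2 c2@4, authorship ..1.2......
After op 3 (move_right): buffer="illbllngwfw" (len 11), cursors c1@3 c2@5, authorship ..1.2......
After op 4 (move_left): buffer="illbllngwfw" (len 11), cursors c1@2 c2@4, authorship ..1.2......
After op 5 (add_cursor(7)): buffer="illbllngwfw" (len 11), cursors c1@2 c2@4 c3@7, authorship ..1.2......
After op 6 (add_cursor(2)): buffer="illbllngwfw" (len 11), cursors c1@2 c4@2 c2@4 c3@7, authorship ..1.2......

Answer: illbllngwfw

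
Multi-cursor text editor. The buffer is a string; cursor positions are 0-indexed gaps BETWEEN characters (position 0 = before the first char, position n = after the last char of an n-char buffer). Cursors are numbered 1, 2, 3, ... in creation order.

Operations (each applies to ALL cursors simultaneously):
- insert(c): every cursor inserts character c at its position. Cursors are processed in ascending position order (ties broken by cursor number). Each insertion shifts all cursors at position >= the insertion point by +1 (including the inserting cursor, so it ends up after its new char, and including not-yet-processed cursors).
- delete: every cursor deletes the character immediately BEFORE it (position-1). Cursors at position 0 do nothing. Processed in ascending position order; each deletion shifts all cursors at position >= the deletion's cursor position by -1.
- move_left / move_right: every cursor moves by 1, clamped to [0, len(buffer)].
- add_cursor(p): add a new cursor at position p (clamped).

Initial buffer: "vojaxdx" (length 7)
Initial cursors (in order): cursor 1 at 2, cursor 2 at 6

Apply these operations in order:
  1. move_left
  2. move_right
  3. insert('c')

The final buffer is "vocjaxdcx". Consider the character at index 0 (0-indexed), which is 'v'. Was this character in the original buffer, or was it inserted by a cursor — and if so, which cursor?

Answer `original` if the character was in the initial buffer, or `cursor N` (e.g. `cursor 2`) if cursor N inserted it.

After op 1 (move_left): buffer="vojaxdx" (len 7), cursors c1@1 c2@5, authorship .......
After op 2 (move_right): buffer="vojaxdx" (len 7), cursors c1@2 c2@6, authorship .......
After op 3 (insert('c')): buffer="vocjaxdcx" (len 9), cursors c1@3 c2@8, authorship ..1....2.
Authorship (.=original, N=cursor N): . . 1 . . . . 2 .
Index 0: author = original

Answer: original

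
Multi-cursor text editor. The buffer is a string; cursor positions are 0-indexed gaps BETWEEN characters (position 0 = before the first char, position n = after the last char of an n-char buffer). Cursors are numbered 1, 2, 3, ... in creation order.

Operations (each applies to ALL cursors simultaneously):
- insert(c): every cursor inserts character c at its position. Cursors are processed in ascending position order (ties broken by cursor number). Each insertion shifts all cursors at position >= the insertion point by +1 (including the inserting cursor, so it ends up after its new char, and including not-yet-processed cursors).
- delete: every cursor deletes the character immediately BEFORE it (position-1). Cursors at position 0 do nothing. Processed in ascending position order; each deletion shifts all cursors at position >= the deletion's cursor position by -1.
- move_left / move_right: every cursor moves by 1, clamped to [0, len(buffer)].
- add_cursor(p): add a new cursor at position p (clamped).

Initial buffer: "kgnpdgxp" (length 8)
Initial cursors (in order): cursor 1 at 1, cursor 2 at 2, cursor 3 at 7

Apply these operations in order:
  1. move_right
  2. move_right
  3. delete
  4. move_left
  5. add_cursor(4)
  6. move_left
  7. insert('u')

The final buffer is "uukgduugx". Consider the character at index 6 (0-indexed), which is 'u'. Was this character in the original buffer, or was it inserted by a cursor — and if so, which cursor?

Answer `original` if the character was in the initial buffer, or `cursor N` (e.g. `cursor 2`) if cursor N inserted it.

Answer: cursor 4

Derivation:
After op 1 (move_right): buffer="kgnpdgxp" (len 8), cursors c1@2 c2@3 c3@8, authorship ........
After op 2 (move_right): buffer="kgnpdgxp" (len 8), cursors c1@3 c2@4 c3@8, authorship ........
After op 3 (delete): buffer="kgdgx" (len 5), cursors c1@2 c2@2 c3@5, authorship .....
After op 4 (move_left): buffer="kgdgx" (len 5), cursors c1@1 c2@1 c3@4, authorship .....
After op 5 (add_cursor(4)): buffer="kgdgx" (len 5), cursors c1@1 c2@1 c3@4 c4@4, authorship .....
After op 6 (move_left): buffer="kgdgx" (len 5), cursors c1@0 c2@0 c3@3 c4@3, authorship .....
After op 7 (insert('u')): buffer="uukgduugx" (len 9), cursors c1@2 c2@2 c3@7 c4@7, authorship 12...34..
Authorship (.=original, N=cursor N): 1 2 . . . 3 4 . .
Index 6: author = 4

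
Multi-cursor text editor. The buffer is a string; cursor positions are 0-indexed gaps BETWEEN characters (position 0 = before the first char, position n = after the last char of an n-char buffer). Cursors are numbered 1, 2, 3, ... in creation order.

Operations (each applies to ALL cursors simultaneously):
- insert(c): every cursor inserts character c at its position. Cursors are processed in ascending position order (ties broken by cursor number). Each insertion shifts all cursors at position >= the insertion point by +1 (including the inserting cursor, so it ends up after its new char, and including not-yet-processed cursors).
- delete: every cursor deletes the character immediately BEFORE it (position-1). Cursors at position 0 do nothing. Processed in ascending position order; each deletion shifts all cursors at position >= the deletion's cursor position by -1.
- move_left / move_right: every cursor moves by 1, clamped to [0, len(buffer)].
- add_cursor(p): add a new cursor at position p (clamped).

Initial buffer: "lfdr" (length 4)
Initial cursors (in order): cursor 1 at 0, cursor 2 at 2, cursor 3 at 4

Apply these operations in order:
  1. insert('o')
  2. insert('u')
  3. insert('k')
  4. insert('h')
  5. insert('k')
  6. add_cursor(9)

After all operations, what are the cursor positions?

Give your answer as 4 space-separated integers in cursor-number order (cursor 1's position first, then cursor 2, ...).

Answer: 5 12 19 9

Derivation:
After op 1 (insert('o')): buffer="olfodro" (len 7), cursors c1@1 c2@4 c3@7, authorship 1..2..3
After op 2 (insert('u')): buffer="oulfoudrou" (len 10), cursors c1@2 c2@6 c3@10, authorship 11..22..33
After op 3 (insert('k')): buffer="ouklfoukdrouk" (len 13), cursors c1@3 c2@8 c3@13, authorship 111..222..333
After op 4 (insert('h')): buffer="oukhlfoukhdroukh" (len 16), cursors c1@4 c2@10 c3@16, authorship 1111..2222..3333
After op 5 (insert('k')): buffer="oukhklfoukhkdroukhk" (len 19), cursors c1@5 c2@12 c3@19, authorship 11111..22222..33333
After op 6 (add_cursor(9)): buffer="oukhklfoukhkdroukhk" (len 19), cursors c1@5 c4@9 c2@12 c3@19, authorship 11111..22222..33333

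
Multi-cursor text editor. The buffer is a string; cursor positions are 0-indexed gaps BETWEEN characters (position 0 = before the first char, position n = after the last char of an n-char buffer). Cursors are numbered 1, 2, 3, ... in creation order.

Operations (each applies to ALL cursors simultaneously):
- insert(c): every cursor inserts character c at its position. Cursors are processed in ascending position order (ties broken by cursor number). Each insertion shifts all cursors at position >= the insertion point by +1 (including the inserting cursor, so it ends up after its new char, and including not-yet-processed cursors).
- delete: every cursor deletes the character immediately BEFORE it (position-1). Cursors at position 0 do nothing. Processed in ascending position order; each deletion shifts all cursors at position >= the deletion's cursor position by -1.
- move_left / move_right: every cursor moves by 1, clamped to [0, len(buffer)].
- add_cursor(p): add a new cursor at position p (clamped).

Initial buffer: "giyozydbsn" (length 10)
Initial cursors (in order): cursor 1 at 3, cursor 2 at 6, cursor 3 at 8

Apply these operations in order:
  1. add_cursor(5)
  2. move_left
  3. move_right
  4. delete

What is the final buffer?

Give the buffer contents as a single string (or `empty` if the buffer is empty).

Answer: giodsn

Derivation:
After op 1 (add_cursor(5)): buffer="giyozydbsn" (len 10), cursors c1@3 c4@5 c2@6 c3@8, authorship ..........
After op 2 (move_left): buffer="giyozydbsn" (len 10), cursors c1@2 c4@4 c2@5 c3@7, authorship ..........
After op 3 (move_right): buffer="giyozydbsn" (len 10), cursors c1@3 c4@5 c2@6 c3@8, authorship ..........
After op 4 (delete): buffer="giodsn" (len 6), cursors c1@2 c2@3 c4@3 c3@4, authorship ......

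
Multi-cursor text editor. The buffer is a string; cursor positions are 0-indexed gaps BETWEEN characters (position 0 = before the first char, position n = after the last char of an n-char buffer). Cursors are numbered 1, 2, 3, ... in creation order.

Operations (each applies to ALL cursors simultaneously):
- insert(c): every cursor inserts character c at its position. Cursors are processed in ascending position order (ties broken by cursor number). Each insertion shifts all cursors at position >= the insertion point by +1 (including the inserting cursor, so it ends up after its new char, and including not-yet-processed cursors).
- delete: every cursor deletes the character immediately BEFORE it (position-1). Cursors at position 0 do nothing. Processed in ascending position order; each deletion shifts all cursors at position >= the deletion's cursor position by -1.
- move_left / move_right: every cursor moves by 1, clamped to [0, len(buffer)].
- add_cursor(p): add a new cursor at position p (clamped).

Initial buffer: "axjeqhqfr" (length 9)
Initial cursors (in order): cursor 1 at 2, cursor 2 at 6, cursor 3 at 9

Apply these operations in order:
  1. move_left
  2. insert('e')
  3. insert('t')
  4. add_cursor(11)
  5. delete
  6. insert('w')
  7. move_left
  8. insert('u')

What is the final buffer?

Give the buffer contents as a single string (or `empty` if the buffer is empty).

After op 1 (move_left): buffer="axjeqhqfr" (len 9), cursors c1@1 c2@5 c3@8, authorship .........
After op 2 (insert('e')): buffer="aexjeqehqfer" (len 12), cursors c1@2 c2@7 c3@11, authorship .1....2...3.
After op 3 (insert('t')): buffer="aetxjeqethqfetr" (len 15), cursors c1@3 c2@9 c3@14, authorship .11....22...33.
After op 4 (add_cursor(11)): buffer="aetxjeqethqfetr" (len 15), cursors c1@3 c2@9 c4@11 c3@14, authorship .11....22...33.
After op 5 (delete): buffer="aexjeqehfer" (len 11), cursors c1@2 c2@7 c4@8 c3@10, authorship .1....2..3.
After op 6 (insert('w')): buffer="aewxjeqewhwfewr" (len 15), cursors c1@3 c2@9 c4@11 c3@14, authorship .11....22.4.33.
After op 7 (move_left): buffer="aewxjeqewhwfewr" (len 15), cursors c1@2 c2@8 c4@10 c3@13, authorship .11....22.4.33.
After op 8 (insert('u')): buffer="aeuwxjeqeuwhuwfeuwr" (len 19), cursors c1@3 c2@10 c4@13 c3@17, authorship .111....222.44.333.

Answer: aeuwxjeqeuwhuwfeuwr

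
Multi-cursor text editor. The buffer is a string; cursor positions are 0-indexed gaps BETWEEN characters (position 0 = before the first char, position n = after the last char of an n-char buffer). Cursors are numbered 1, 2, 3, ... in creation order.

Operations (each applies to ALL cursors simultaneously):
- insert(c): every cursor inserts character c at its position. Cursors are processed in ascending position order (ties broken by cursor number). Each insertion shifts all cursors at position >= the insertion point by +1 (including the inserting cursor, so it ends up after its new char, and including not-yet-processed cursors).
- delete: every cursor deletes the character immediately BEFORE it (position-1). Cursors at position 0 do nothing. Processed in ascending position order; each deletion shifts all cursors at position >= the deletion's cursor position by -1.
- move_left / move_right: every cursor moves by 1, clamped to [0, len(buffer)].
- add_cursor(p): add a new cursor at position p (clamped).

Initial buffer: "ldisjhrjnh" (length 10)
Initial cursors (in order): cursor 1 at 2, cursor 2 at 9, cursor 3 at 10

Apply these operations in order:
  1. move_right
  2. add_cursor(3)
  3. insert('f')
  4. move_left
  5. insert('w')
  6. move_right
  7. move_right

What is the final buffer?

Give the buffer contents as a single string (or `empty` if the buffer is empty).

After op 1 (move_right): buffer="ldisjhrjnh" (len 10), cursors c1@3 c2@10 c3@10, authorship ..........
After op 2 (add_cursor(3)): buffer="ldisjhrjnh" (len 10), cursors c1@3 c4@3 c2@10 c3@10, authorship ..........
After op 3 (insert('f')): buffer="ldiffsjhrjnhff" (len 14), cursors c1@5 c4@5 c2@14 c3@14, authorship ...14.......23
After op 4 (move_left): buffer="ldiffsjhrjnhff" (len 14), cursors c1@4 c4@4 c2@13 c3@13, authorship ...14.......23
After op 5 (insert('w')): buffer="ldifwwfsjhrjnhfwwf" (len 18), cursors c1@6 c4@6 c2@17 c3@17, authorship ...1144.......2233
After op 6 (move_right): buffer="ldifwwfsjhrjnhfwwf" (len 18), cursors c1@7 c4@7 c2@18 c3@18, authorship ...1144.......2233
After op 7 (move_right): buffer="ldifwwfsjhrjnhfwwf" (len 18), cursors c1@8 c4@8 c2@18 c3@18, authorship ...1144.......2233

Answer: ldifwwfsjhrjnhfwwf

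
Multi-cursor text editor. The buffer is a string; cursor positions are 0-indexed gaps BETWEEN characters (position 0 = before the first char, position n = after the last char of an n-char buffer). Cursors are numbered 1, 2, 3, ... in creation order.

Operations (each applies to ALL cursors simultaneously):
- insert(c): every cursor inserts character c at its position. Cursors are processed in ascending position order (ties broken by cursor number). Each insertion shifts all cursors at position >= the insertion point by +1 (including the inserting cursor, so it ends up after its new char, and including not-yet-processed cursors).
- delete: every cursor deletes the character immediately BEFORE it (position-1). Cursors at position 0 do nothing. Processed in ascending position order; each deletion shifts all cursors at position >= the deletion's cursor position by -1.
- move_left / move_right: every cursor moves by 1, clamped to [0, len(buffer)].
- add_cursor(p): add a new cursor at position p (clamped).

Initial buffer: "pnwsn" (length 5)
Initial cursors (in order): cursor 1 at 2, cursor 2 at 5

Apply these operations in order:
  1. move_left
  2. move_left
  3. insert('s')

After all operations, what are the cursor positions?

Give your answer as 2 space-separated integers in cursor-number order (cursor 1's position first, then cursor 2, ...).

After op 1 (move_left): buffer="pnwsn" (len 5), cursors c1@1 c2@4, authorship .....
After op 2 (move_left): buffer="pnwsn" (len 5), cursors c1@0 c2@3, authorship .....
After op 3 (insert('s')): buffer="spnwssn" (len 7), cursors c1@1 c2@5, authorship 1...2..

Answer: 1 5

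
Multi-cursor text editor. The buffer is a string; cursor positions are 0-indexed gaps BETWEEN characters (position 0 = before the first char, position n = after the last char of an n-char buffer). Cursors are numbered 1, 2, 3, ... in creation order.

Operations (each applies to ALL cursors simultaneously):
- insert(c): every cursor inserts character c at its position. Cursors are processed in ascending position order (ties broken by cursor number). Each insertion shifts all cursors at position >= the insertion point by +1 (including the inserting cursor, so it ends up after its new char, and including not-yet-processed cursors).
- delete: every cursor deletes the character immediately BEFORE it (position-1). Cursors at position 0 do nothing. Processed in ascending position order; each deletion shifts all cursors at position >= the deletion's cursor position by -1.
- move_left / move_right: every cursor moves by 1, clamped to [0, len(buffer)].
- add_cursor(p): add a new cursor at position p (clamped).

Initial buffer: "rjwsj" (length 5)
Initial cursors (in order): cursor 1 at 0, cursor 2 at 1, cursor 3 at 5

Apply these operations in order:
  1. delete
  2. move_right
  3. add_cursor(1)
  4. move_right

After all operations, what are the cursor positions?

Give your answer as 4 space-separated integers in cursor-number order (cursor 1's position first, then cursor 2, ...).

After op 1 (delete): buffer="jws" (len 3), cursors c1@0 c2@0 c3@3, authorship ...
After op 2 (move_right): buffer="jws" (len 3), cursors c1@1 c2@1 c3@3, authorship ...
After op 3 (add_cursor(1)): buffer="jws" (len 3), cursors c1@1 c2@1 c4@1 c3@3, authorship ...
After op 4 (move_right): buffer="jws" (len 3), cursors c1@2 c2@2 c4@2 c3@3, authorship ...

Answer: 2 2 3 2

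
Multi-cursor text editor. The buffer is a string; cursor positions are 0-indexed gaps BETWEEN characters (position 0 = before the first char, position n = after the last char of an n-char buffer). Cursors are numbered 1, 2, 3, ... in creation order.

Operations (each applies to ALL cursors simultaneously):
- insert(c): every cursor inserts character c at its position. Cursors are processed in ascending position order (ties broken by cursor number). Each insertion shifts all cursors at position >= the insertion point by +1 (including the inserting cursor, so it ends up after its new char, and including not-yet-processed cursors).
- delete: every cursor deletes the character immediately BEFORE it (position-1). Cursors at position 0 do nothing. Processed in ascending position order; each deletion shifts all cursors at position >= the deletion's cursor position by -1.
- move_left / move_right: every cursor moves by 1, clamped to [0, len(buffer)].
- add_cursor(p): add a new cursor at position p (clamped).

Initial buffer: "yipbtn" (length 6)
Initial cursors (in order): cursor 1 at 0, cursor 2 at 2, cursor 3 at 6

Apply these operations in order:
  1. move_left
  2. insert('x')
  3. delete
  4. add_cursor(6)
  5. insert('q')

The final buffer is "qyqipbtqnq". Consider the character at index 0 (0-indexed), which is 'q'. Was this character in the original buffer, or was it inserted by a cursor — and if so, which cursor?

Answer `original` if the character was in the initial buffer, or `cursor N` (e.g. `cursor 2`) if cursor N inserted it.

After op 1 (move_left): buffer="yipbtn" (len 6), cursors c1@0 c2@1 c3@5, authorship ......
After op 2 (insert('x')): buffer="xyxipbtxn" (len 9), cursors c1@1 c2@3 c3@8, authorship 1.2....3.
After op 3 (delete): buffer="yipbtn" (len 6), cursors c1@0 c2@1 c3@5, authorship ......
After op 4 (add_cursor(6)): buffer="yipbtn" (len 6), cursors c1@0 c2@1 c3@5 c4@6, authorship ......
After op 5 (insert('q')): buffer="qyqipbtqnq" (len 10), cursors c1@1 c2@3 c3@8 c4@10, authorship 1.2....3.4
Authorship (.=original, N=cursor N): 1 . 2 . . . . 3 . 4
Index 0: author = 1

Answer: cursor 1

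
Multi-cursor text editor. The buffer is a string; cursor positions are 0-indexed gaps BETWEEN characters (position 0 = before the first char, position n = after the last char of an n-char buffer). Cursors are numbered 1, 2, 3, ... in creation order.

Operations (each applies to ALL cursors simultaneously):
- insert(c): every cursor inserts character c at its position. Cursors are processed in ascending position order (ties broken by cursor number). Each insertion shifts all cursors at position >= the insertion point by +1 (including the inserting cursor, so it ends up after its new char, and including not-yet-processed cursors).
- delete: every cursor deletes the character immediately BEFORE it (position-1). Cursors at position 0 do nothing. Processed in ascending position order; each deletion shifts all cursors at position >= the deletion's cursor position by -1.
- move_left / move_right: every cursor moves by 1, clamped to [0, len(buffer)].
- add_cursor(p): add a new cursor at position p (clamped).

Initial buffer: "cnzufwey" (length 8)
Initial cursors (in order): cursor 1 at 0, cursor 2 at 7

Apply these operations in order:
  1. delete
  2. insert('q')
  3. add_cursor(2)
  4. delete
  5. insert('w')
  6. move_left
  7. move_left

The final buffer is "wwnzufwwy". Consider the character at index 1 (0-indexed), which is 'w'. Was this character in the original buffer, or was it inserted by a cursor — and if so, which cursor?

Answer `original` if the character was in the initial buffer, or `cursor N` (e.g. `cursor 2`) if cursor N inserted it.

After op 1 (delete): buffer="cnzufwy" (len 7), cursors c1@0 c2@6, authorship .......
After op 2 (insert('q')): buffer="qcnzufwqy" (len 9), cursors c1@1 c2@8, authorship 1......2.
After op 3 (add_cursor(2)): buffer="qcnzufwqy" (len 9), cursors c1@1 c3@2 c2@8, authorship 1......2.
After op 4 (delete): buffer="nzufwy" (len 6), cursors c1@0 c3@0 c2@5, authorship ......
After op 5 (insert('w')): buffer="wwnzufwwy" (len 9), cursors c1@2 c3@2 c2@8, authorship 13.....2.
After op 6 (move_left): buffer="wwnzufwwy" (len 9), cursors c1@1 c3@1 c2@7, authorship 13.....2.
After op 7 (move_left): buffer="wwnzufwwy" (len 9), cursors c1@0 c3@0 c2@6, authorship 13.....2.
Authorship (.=original, N=cursor N): 1 3 . . . . . 2 .
Index 1: author = 3

Answer: cursor 3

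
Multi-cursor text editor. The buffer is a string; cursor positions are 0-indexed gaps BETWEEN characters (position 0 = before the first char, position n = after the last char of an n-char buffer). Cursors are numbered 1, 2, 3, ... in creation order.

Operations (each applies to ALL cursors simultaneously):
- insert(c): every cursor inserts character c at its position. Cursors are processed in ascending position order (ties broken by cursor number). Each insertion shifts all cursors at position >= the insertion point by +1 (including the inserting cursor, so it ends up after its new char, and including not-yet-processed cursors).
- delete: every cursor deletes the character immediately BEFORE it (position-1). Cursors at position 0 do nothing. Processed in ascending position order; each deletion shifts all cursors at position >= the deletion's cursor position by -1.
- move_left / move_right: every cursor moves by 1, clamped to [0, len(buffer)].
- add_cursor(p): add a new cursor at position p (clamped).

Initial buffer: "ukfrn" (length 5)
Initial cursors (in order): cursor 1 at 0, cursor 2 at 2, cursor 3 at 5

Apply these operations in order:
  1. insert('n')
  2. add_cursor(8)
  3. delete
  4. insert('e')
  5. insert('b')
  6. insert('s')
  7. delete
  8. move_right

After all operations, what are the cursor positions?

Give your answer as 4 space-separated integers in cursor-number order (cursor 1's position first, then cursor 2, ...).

Answer: 3 7 12 12

Derivation:
After op 1 (insert('n')): buffer="nuknfrnn" (len 8), cursors c1@1 c2@4 c3@8, authorship 1..2...3
After op 2 (add_cursor(8)): buffer="nuknfrnn" (len 8), cursors c1@1 c2@4 c3@8 c4@8, authorship 1..2...3
After op 3 (delete): buffer="ukfr" (len 4), cursors c1@0 c2@2 c3@4 c4@4, authorship ....
After op 4 (insert('e')): buffer="eukefree" (len 8), cursors c1@1 c2@4 c3@8 c4@8, authorship 1..2..34
After op 5 (insert('b')): buffer="ebukebfreebb" (len 12), cursors c1@2 c2@6 c3@12 c4@12, authorship 11..22..3434
After op 6 (insert('s')): buffer="ebsukebsfreebbss" (len 16), cursors c1@3 c2@8 c3@16 c4@16, authorship 111..222..343434
After op 7 (delete): buffer="ebukebfreebb" (len 12), cursors c1@2 c2@6 c3@12 c4@12, authorship 11..22..3434
After op 8 (move_right): buffer="ebukebfreebb" (len 12), cursors c1@3 c2@7 c3@12 c4@12, authorship 11..22..3434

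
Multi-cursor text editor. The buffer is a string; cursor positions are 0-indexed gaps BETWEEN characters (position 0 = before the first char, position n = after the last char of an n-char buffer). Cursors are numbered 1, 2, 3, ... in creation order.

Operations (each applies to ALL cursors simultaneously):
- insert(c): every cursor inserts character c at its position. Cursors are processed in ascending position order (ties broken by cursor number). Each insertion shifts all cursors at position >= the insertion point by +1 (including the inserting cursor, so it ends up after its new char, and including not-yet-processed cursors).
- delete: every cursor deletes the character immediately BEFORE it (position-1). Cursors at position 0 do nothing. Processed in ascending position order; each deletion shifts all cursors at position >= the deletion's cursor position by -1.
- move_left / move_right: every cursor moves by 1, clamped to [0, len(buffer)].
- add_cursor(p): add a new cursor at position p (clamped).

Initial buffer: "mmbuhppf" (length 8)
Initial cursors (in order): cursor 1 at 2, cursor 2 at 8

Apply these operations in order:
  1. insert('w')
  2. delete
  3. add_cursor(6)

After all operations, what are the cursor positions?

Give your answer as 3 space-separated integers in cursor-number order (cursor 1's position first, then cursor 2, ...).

After op 1 (insert('w')): buffer="mmwbuhppfw" (len 10), cursors c1@3 c2@10, authorship ..1......2
After op 2 (delete): buffer="mmbuhppf" (len 8), cursors c1@2 c2@8, authorship ........
After op 3 (add_cursor(6)): buffer="mmbuhppf" (len 8), cursors c1@2 c3@6 c2@8, authorship ........

Answer: 2 8 6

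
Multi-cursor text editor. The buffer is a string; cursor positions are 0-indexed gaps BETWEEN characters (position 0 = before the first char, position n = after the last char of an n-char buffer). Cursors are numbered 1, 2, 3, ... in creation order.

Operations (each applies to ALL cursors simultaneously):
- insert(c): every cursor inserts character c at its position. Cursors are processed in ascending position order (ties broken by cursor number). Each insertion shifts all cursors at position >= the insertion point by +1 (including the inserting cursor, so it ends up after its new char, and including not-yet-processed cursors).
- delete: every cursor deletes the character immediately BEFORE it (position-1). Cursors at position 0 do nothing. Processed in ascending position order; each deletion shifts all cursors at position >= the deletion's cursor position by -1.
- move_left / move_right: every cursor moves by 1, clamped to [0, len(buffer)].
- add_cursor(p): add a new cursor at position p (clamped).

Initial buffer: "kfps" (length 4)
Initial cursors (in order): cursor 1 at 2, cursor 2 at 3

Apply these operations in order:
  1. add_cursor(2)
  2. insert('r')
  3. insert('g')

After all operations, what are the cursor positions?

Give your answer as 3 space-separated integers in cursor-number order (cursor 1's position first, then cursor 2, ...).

Answer: 6 9 6

Derivation:
After op 1 (add_cursor(2)): buffer="kfps" (len 4), cursors c1@2 c3@2 c2@3, authorship ....
After op 2 (insert('r')): buffer="kfrrprs" (len 7), cursors c1@4 c3@4 c2@6, authorship ..13.2.
After op 3 (insert('g')): buffer="kfrrggprgs" (len 10), cursors c1@6 c3@6 c2@9, authorship ..1313.22.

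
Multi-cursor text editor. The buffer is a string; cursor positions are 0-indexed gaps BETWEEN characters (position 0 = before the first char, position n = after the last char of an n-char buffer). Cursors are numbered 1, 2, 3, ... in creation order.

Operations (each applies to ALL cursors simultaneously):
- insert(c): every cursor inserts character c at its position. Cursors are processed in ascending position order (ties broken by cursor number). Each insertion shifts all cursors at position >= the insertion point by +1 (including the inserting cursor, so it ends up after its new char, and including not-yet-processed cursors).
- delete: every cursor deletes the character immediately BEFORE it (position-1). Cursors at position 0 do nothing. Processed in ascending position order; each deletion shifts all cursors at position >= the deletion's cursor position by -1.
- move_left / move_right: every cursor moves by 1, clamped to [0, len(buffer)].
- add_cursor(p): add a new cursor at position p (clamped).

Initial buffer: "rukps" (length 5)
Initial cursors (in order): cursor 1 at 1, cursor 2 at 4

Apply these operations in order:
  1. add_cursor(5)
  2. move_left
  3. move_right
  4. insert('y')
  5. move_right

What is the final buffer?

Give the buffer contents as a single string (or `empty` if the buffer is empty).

Answer: ryukpysy

Derivation:
After op 1 (add_cursor(5)): buffer="rukps" (len 5), cursors c1@1 c2@4 c3@5, authorship .....
After op 2 (move_left): buffer="rukps" (len 5), cursors c1@0 c2@3 c3@4, authorship .....
After op 3 (move_right): buffer="rukps" (len 5), cursors c1@1 c2@4 c3@5, authorship .....
After op 4 (insert('y')): buffer="ryukpysy" (len 8), cursors c1@2 c2@6 c3@8, authorship .1...2.3
After op 5 (move_right): buffer="ryukpysy" (len 8), cursors c1@3 c2@7 c3@8, authorship .1...2.3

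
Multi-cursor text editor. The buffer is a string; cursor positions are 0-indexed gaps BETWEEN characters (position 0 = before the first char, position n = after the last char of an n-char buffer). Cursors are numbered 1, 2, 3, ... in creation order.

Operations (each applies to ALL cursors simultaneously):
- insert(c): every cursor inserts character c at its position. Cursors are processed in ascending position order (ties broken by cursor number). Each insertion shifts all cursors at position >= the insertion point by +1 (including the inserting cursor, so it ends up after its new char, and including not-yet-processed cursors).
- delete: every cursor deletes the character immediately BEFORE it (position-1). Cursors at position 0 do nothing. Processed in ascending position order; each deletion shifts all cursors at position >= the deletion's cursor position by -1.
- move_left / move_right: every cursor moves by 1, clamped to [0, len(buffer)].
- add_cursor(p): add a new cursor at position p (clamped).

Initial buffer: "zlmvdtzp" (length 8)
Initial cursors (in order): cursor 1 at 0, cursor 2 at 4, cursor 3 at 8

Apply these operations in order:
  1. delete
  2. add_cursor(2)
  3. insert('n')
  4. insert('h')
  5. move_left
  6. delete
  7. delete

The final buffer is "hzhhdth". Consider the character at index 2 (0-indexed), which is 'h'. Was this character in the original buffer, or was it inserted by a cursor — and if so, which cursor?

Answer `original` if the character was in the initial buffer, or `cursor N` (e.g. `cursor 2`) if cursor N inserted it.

Answer: cursor 4

Derivation:
After op 1 (delete): buffer="zlmdtz" (len 6), cursors c1@0 c2@3 c3@6, authorship ......
After op 2 (add_cursor(2)): buffer="zlmdtz" (len 6), cursors c1@0 c4@2 c2@3 c3@6, authorship ......
After op 3 (insert('n')): buffer="nzlnmndtzn" (len 10), cursors c1@1 c4@4 c2@6 c3@10, authorship 1..4.2...3
After op 4 (insert('h')): buffer="nhzlnhmnhdtznh" (len 14), cursors c1@2 c4@6 c2@9 c3@14, authorship 11..44.22...33
After op 5 (move_left): buffer="nhzlnhmnhdtznh" (len 14), cursors c1@1 c4@5 c2@8 c3@13, authorship 11..44.22...33
After op 6 (delete): buffer="hzlhmhdtzh" (len 10), cursors c1@0 c4@3 c2@5 c3@9, authorship 1..4.2...3
After op 7 (delete): buffer="hzhhdth" (len 7), cursors c1@0 c4@2 c2@3 c3@6, authorship 1.42..3
Authorship (.=original, N=cursor N): 1 . 4 2 . . 3
Index 2: author = 4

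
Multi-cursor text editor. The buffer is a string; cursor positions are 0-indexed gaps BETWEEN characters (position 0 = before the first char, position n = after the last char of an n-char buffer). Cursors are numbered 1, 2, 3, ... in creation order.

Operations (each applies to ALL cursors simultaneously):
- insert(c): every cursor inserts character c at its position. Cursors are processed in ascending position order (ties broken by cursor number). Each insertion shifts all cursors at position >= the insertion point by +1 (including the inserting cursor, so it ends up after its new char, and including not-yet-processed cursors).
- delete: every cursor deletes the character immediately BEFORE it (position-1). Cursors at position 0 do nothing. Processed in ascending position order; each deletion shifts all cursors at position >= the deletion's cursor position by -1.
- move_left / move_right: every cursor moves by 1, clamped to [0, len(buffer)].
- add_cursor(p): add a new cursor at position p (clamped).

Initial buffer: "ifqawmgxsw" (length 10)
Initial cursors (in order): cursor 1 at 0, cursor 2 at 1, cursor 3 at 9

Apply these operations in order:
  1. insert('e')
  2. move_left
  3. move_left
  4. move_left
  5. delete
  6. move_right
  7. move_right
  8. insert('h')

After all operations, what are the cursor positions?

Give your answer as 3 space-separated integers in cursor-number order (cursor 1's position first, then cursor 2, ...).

Answer: 4 4 13

Derivation:
After op 1 (insert('e')): buffer="eiefqawmgxsew" (len 13), cursors c1@1 c2@3 c3@12, authorship 1.2........3.
After op 2 (move_left): buffer="eiefqawmgxsew" (len 13), cursors c1@0 c2@2 c3@11, authorship 1.2........3.
After op 3 (move_left): buffer="eiefqawmgxsew" (len 13), cursors c1@0 c2@1 c3@10, authorship 1.2........3.
After op 4 (move_left): buffer="eiefqawmgxsew" (len 13), cursors c1@0 c2@0 c3@9, authorship 1.2........3.
After op 5 (delete): buffer="eiefqawmxsew" (len 12), cursors c1@0 c2@0 c3@8, authorship 1.2.......3.
After op 6 (move_right): buffer="eiefqawmxsew" (len 12), cursors c1@1 c2@1 c3@9, authorship 1.2.......3.
After op 7 (move_right): buffer="eiefqawmxsew" (len 12), cursors c1@2 c2@2 c3@10, authorship 1.2.......3.
After op 8 (insert('h')): buffer="eihhefqawmxshew" (len 15), cursors c1@4 c2@4 c3@13, authorship 1.122.......33.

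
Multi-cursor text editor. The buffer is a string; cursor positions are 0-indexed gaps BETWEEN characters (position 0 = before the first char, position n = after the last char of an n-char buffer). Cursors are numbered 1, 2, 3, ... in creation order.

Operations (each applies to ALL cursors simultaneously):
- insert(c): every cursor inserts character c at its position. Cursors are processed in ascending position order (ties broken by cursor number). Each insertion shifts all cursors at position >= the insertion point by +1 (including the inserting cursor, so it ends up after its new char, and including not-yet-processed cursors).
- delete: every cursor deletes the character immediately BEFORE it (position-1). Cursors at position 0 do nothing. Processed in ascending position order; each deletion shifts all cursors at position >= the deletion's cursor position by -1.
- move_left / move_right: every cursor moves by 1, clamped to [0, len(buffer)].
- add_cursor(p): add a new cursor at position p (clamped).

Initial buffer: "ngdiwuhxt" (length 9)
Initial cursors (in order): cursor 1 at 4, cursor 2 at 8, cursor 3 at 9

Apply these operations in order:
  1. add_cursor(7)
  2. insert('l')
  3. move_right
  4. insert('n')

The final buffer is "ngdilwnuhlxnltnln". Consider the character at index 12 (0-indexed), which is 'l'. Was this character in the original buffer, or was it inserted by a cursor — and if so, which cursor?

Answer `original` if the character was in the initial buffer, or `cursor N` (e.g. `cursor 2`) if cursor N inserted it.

Answer: cursor 2

Derivation:
After op 1 (add_cursor(7)): buffer="ngdiwuhxt" (len 9), cursors c1@4 c4@7 c2@8 c3@9, authorship .........
After op 2 (insert('l')): buffer="ngdilwuhlxltl" (len 13), cursors c1@5 c4@9 c2@11 c3@13, authorship ....1...4.2.3
After op 3 (move_right): buffer="ngdilwuhlxltl" (len 13), cursors c1@6 c4@10 c2@12 c3@13, authorship ....1...4.2.3
After op 4 (insert('n')): buffer="ngdilwnuhlxnltnln" (len 17), cursors c1@7 c4@12 c2@15 c3@17, authorship ....1.1..4.42.233
Authorship (.=original, N=cursor N): . . . . 1 . 1 . . 4 . 4 2 . 2 3 3
Index 12: author = 2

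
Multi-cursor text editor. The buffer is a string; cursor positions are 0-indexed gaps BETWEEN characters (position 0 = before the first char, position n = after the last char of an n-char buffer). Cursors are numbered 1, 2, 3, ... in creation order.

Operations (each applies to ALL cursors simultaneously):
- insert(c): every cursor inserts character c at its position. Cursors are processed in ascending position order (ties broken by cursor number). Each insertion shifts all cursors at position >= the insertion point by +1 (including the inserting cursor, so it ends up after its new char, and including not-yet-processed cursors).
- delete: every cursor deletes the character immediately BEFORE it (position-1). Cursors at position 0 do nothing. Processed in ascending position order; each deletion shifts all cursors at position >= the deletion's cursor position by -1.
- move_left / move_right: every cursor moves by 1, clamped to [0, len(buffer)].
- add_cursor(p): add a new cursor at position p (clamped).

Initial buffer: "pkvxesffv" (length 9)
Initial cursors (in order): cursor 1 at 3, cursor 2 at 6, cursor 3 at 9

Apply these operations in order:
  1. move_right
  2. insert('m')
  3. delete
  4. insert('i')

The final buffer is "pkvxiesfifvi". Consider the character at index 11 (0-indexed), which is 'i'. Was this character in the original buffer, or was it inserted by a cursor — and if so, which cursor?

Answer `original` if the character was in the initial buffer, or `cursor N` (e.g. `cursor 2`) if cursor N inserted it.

Answer: cursor 3

Derivation:
After op 1 (move_right): buffer="pkvxesffv" (len 9), cursors c1@4 c2@7 c3@9, authorship .........
After op 2 (insert('m')): buffer="pkvxmesfmfvm" (len 12), cursors c1@5 c2@9 c3@12, authorship ....1...2..3
After op 3 (delete): buffer="pkvxesffv" (len 9), cursors c1@4 c2@7 c3@9, authorship .........
After op 4 (insert('i')): buffer="pkvxiesfifvi" (len 12), cursors c1@5 c2@9 c3@12, authorship ....1...2..3
Authorship (.=original, N=cursor N): . . . . 1 . . . 2 . . 3
Index 11: author = 3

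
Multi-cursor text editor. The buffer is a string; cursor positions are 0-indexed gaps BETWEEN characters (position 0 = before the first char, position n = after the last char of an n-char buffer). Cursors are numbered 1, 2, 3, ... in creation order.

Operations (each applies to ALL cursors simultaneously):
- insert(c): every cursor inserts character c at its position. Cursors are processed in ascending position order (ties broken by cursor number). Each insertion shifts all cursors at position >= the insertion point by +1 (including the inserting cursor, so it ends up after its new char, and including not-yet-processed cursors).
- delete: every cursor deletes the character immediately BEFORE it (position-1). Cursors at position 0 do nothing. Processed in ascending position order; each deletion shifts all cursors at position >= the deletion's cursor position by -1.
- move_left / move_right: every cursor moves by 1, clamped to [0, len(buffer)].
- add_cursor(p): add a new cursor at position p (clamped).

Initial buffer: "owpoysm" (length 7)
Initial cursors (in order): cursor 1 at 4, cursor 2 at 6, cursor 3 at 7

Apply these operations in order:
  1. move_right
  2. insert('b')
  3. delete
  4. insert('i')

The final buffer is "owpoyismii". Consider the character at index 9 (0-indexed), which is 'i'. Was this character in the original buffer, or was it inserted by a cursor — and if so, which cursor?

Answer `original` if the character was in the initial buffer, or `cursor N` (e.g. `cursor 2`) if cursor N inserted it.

After op 1 (move_right): buffer="owpoysm" (len 7), cursors c1@5 c2@7 c3@7, authorship .......
After op 2 (insert('b')): buffer="owpoybsmbb" (len 10), cursors c1@6 c2@10 c3@10, authorship .....1..23
After op 3 (delete): buffer="owpoysm" (len 7), cursors c1@5 c2@7 c3@7, authorship .......
After op 4 (insert('i')): buffer="owpoyismii" (len 10), cursors c1@6 c2@10 c3@10, authorship .....1..23
Authorship (.=original, N=cursor N): . . . . . 1 . . 2 3
Index 9: author = 3

Answer: cursor 3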